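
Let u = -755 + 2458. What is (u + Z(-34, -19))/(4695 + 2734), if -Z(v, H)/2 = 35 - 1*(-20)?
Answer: 1593/7429 ≈ 0.21443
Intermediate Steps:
u = 1703
Z(v, H) = -110 (Z(v, H) = -2*(35 - 1*(-20)) = -2*(35 + 20) = -2*55 = -110)
(u + Z(-34, -19))/(4695 + 2734) = (1703 - 110)/(4695 + 2734) = 1593/7429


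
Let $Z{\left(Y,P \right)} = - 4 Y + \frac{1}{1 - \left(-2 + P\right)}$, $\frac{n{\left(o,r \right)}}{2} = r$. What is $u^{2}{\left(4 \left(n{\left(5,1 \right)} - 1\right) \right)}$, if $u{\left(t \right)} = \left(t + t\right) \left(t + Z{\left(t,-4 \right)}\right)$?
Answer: $\frac{440896}{49} \approx 8997.9$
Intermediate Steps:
$n{\left(o,r \right)} = 2 r$
$Z{\left(Y,P \right)} = \frac{1}{3 - P} - 4 Y$ ($Z{\left(Y,P \right)} = - 4 Y + \frac{1}{3 - P} = \frac{1}{3 - P} - 4 Y$)
$u{\left(t \right)} = 2 t \left(\frac{1}{7} - 3 t\right)$ ($u{\left(t \right)} = \left(t + t\right) \left(t + \frac{-1 + 12 t - - 16 t}{-3 - 4}\right) = 2 t \left(t + \frac{-1 + 12 t + 16 t}{-7}\right) = 2 t \left(t - \frac{-1 + 28 t}{7}\right) = 2 t \left(t - \left(- \frac{1}{7} + 4 t\right)\right) = 2 t \left(\frac{1}{7} - 3 t\right)$)
$u^{2}{\left(4 \left(n{\left(5,1 \right)} - 1\right) \right)} = \left(\frac{2 \cdot 4 \left(2 \cdot 1 - 1\right) \left(1 - 21 \cdot 4 \left(2 \cdot 1 - 1\right)\right)}{7}\right)^{2} = \left(\frac{2 \cdot 4 \left(2 - 1\right) \left(1 - 21 \cdot 4 \left(2 - 1\right)\right)}{7}\right)^{2} = \left(\frac{2 \cdot 4 \cdot 1 \left(1 - 21 \cdot 4 \cdot 1\right)}{7}\right)^{2} = \left(\frac{2}{7} \cdot 4 \left(1 - 84\right)\right)^{2} = \left(\frac{2}{7} \cdot 4 \left(-83\right)\right)^{2} = \left(- \frac{664}{7}\right)^{2} = \frac{440896}{49}$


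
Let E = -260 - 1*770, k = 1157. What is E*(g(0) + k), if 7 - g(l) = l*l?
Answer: -1198920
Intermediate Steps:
g(l) = 7 - l² (g(l) = 7 - l*l = 7 - l²)
E = -1030 (E = -260 - 770 = -1030)
E*(g(0) + k) = -1030*((7 - 1*0²) + 1157) = -1030*((7 - 1*0) + 1157) = -1030*((7 + 0) + 1157) = -1030*(7 + 1157) = -1030*1164 = -1198920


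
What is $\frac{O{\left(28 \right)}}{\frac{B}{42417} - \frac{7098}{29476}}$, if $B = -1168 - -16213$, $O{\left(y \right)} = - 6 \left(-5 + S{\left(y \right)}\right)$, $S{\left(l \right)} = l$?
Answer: $- \frac{28756520316}{23731759} \approx -1211.7$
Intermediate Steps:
$O{\left(y \right)} = 30 - 6 y$ ($O{\left(y \right)} = - 6 \left(-5 + y\right) = 30 - 6 y$)
$B = 15045$ ($B = -1168 + 16213 = 15045$)
$\frac{O{\left(28 \right)}}{\frac{B}{42417} - \frac{7098}{29476}} = \frac{30 - 168}{\frac{15045}{42417} - \frac{7098}{29476}} = \frac{30 - 168}{15045 \cdot \frac{1}{42417} - \frac{3549}{14738}} = - \frac{138}{\frac{5015}{14139} - \frac{3549}{14738}} = - \frac{138}{\frac{23731759}{208380582}} = \left(-138\right) \frac{208380582}{23731759} = - \frac{28756520316}{23731759}$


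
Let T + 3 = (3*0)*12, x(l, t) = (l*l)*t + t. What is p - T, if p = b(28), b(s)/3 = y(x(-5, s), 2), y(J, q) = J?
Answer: 2187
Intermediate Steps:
x(l, t) = t + t*l² (x(l, t) = l²*t + t = t*l² + t = t + t*l²)
b(s) = 78*s (b(s) = 3*(s*(1 + (-5)²)) = 3*(s*(1 + 25)) = 3*(s*26) = 3*(26*s) = 78*s)
T = -3 (T = -3 + (3*0)*12 = -3 + 0*12 = -3 + 0 = -3)
p = 2184 (p = 78*28 = 2184)
p - T = 2184 - 1*(-3) = 2184 + 3 = 2187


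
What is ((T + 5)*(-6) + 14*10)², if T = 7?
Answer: 4624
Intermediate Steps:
((T + 5)*(-6) + 14*10)² = ((7 + 5)*(-6) + 14*10)² = (12*(-6) + 140)² = (-72 + 140)² = 68² = 4624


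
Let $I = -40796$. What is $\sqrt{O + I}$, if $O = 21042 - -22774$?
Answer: $2 \sqrt{755} \approx 54.955$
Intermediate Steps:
$O = 43816$ ($O = 21042 + 22774 = 43816$)
$\sqrt{O + I} = \sqrt{43816 - 40796} = \sqrt{3020} = 2 \sqrt{755}$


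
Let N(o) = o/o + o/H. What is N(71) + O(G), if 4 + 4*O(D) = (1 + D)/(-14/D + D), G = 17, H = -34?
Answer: -8462/4675 ≈ -1.8101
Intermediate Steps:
N(o) = 1 - o/34 (N(o) = o/o + o/(-34) = 1 + o*(-1/34) = 1 - o/34)
O(D) = -1 + (1 + D)/(4*(D - 14/D)) (O(D) = -1 + ((1 + D)/(-14/D + D))/4 = -1 + ((1 + D)/(D - 14/D))/4 = -1 + (1 + D)/(4*(D - 14/D)))
N(71) + O(G) = (1 - 1/34*71) + (56 + 17 - 3*17²)/(4*(-14 + 17²)) = (1 - 71/34) + (56 + 17 - 3*289)/(4*(-14 + 289)) = -37/34 + (¼)*(56 + 17 - 867)/275 = -37/34 + (¼)*(1/275)*(-794) = -37/34 - 397/550 = -8462/4675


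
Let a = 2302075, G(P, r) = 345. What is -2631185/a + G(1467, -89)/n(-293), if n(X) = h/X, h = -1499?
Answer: 45752221012/690162085 ≈ 66.292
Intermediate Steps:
n(X) = -1499/X
-2631185/a + G(1467, -89)/n(-293) = -2631185/2302075 + 345/((-1499/(-293))) = -2631185*1/2302075 + 345/((-1499*(-1/293))) = -526237/460415 + 345/(1499/293) = -526237/460415 + 345*(293/1499) = -526237/460415 + 101085/1499 = 45752221012/690162085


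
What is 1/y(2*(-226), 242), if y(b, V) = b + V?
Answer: -1/210 ≈ -0.0047619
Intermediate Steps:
y(b, V) = V + b
1/y(2*(-226), 242) = 1/(242 + 2*(-226)) = 1/(242 - 452) = 1/(-210) = -1/210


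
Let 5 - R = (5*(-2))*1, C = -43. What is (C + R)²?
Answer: 784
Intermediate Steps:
R = 15 (R = 5 - 5*(-2) = 5 - (-10) = 5 - 1*(-10) = 5 + 10 = 15)
(C + R)² = (-43 + 15)² = (-28)² = 784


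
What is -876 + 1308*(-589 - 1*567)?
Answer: -1512924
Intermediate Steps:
-876 + 1308*(-589 - 1*567) = -876 + 1308*(-589 - 567) = -876 + 1308*(-1156) = -876 - 1512048 = -1512924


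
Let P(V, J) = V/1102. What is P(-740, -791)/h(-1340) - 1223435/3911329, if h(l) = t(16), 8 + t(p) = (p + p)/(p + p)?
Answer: -3271597065/15085995953 ≈ -0.21686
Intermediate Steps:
t(p) = -7 (t(p) = -8 + (p + p)/(p + p) = -8 + (2*p)/((2*p)) = -8 + (2*p)*(1/(2*p)) = -8 + 1 = -7)
h(l) = -7
P(V, J) = V/1102 (P(V, J) = V*(1/1102) = V/1102)
P(-740, -791)/h(-1340) - 1223435/3911329 = ((1/1102)*(-740))/(-7) - 1223435/3911329 = -370/551*(-⅐) - 1223435*1/3911329 = 370/3857 - 1223435/3911329 = -3271597065/15085995953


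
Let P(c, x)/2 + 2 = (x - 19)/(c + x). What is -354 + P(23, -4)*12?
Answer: -8190/19 ≈ -431.05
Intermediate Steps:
P(c, x) = -4 + 2*(-19 + x)/(c + x) (P(c, x) = -4 + 2*((x - 19)/(c + x)) = -4 + 2*((-19 + x)/(c + x)) = -4 + 2*(-19 + x)/(c + x))
-354 + P(23, -4)*12 = -354 + (2*(-19 - 1*(-4) - 2*23)/(23 - 4))*12 = -354 + (2*(-19 + 4 - 46)/19)*12 = -354 + (2*(1/19)*(-61))*12 = -354 - 122/19*12 = -354 - 1464/19 = -8190/19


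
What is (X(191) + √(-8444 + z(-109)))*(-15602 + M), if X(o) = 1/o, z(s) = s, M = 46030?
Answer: 30428/191 + 30428*I*√8553 ≈ 159.31 + 2.8141e+6*I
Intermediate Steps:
(X(191) + √(-8444 + z(-109)))*(-15602 + M) = (1/191 + √(-8444 - 109))*(-15602 + 46030) = (1/191 + √(-8553))*30428 = (1/191 + I*√8553)*30428 = 30428/191 + 30428*I*√8553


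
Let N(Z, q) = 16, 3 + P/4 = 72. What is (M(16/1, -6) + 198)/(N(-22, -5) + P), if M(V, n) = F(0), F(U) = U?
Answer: 99/146 ≈ 0.67808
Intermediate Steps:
P = 276 (P = -12 + 4*72 = -12 + 288 = 276)
M(V, n) = 0
(M(16/1, -6) + 198)/(N(-22, -5) + P) = (0 + 198)/(16 + 276) = 198/292 = 198*(1/292) = 99/146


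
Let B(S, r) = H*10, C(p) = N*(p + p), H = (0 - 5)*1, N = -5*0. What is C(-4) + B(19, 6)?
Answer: -50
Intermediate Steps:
N = 0
H = -5 (H = -5*1 = -5)
C(p) = 0 (C(p) = 0*(p + p) = 0*(2*p) = 0)
B(S, r) = -50 (B(S, r) = -5*10 = -50)
C(-4) + B(19, 6) = 0 - 50 = -50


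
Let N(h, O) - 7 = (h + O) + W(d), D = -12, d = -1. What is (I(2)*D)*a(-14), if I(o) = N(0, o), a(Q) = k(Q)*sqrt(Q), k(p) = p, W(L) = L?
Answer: 1344*I*sqrt(14) ≈ 5028.8*I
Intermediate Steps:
a(Q) = Q**(3/2) (a(Q) = Q*sqrt(Q) = Q**(3/2))
N(h, O) = 6 + O + h (N(h, O) = 7 + ((h + O) - 1) = 7 + ((O + h) - 1) = 7 + (-1 + O + h) = 6 + O + h)
I(o) = 6 + o (I(o) = 6 + o + 0 = 6 + o)
(I(2)*D)*a(-14) = ((6 + 2)*(-12))*(-14)**(3/2) = (8*(-12))*(-14*I*sqrt(14)) = -(-1344)*I*sqrt(14) = 1344*I*sqrt(14)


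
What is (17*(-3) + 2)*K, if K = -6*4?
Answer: 1176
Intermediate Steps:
K = -24
(17*(-3) + 2)*K = (17*(-3) + 2)*(-24) = (-51 + 2)*(-24) = -49*(-24) = 1176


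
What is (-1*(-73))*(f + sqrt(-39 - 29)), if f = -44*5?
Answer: -16060 + 146*I*sqrt(17) ≈ -16060.0 + 601.97*I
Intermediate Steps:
f = -220
(-1*(-73))*(f + sqrt(-39 - 29)) = (-1*(-73))*(-220 + sqrt(-39 - 29)) = 73*(-220 + sqrt(-68)) = 73*(-220 + 2*I*sqrt(17)) = -16060 + 146*I*sqrt(17)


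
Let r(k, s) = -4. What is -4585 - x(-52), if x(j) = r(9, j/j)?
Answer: -4581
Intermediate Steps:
x(j) = -4
-4585 - x(-52) = -4585 - 1*(-4) = -4585 + 4 = -4581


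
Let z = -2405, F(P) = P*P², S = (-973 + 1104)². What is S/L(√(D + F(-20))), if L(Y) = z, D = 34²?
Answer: -17161/2405 ≈ -7.1356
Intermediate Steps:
D = 1156
S = 17161 (S = 131² = 17161)
F(P) = P³
L(Y) = -2405
S/L(√(D + F(-20))) = 17161/(-2405) = 17161*(-1/2405) = -17161/2405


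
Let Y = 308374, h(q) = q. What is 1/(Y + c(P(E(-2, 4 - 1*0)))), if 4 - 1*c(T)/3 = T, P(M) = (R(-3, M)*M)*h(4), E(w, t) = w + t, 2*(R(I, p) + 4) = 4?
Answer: 1/308434 ≈ 3.2422e-6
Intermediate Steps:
R(I, p) = -2 (R(I, p) = -4 + (1/2)*4 = -4 + 2 = -2)
E(w, t) = t + w
P(M) = -8*M (P(M) = -2*M*4 = -8*M)
c(T) = 12 - 3*T
1/(Y + c(P(E(-2, 4 - 1*0)))) = 1/(308374 + (12 - (-24)*((4 - 1*0) - 2))) = 1/(308374 + (12 - (-24)*((4 + 0) - 2))) = 1/(308374 + (12 - (-24)*(4 - 2))) = 1/(308374 + (12 - (-24)*2)) = 1/(308374 + (12 - 3*(-16))) = 1/(308374 + (12 + 48)) = 1/(308374 + 60) = 1/308434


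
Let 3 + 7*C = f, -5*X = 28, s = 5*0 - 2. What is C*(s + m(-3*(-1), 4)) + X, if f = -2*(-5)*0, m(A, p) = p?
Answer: -226/35 ≈ -6.4571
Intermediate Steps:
s = -2 (s = 0 - 2 = -2)
X = -28/5 (X = -1/5*28 = -28/5 ≈ -5.6000)
f = 0 (f = 10*0 = 0)
C = -3/7 (C = -3/7 + (1/7)*0 = -3/7 + 0 = -3/7 ≈ -0.42857)
C*(s + m(-3*(-1), 4)) + X = -3*(-2 + 4)/7 - 28/5 = -3/7*2 - 28/5 = -6/7 - 28/5 = -226/35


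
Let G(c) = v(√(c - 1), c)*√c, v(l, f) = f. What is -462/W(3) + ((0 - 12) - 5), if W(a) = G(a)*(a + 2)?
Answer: -17 - 154*√3/15 ≈ -34.782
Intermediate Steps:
G(c) = c^(3/2) (G(c) = c*√c = c^(3/2))
W(a) = a^(3/2)*(2 + a) (W(a) = a^(3/2)*(a + 2) = a^(3/2)*(2 + a))
-462/W(3) + ((0 - 12) - 5) = -462/(3^(3/2)*(2 + 3)) + ((0 - 12) - 5) = -462/((3*√3)*5) + (-12 - 5) = -462/(15*√3) - 17 = -462*√3/45 - 17 = -154*√3/15 - 17 = -17 - 154*√3/15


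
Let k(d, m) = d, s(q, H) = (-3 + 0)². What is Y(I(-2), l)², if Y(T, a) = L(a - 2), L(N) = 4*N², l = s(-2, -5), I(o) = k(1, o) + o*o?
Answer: 38416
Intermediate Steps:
s(q, H) = 9 (s(q, H) = (-3)² = 9)
I(o) = 1 + o² (I(o) = 1 + o*o = 1 + o²)
l = 9
Y(T, a) = 4*(-2 + a)² (Y(T, a) = 4*(a - 2)² = 4*(-2 + a)²)
Y(I(-2), l)² = (4*(-2 + 9)²)² = (4*7²)² = (4*49)² = 196² = 38416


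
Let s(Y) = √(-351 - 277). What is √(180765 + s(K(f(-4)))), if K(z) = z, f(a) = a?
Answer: √(180765 + 2*I*√157) ≈ 425.16 + 0.029*I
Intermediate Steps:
s(Y) = 2*I*√157 (s(Y) = √(-628) = 2*I*√157)
√(180765 + s(K(f(-4)))) = √(180765 + 2*I*√157)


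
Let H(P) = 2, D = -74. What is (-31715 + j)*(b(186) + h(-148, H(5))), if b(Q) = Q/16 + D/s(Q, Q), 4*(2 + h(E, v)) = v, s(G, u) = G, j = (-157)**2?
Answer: -25568321/372 ≈ -68732.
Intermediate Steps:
j = 24649
h(E, v) = -2 + v/4
b(Q) = -74/Q + Q/16 (b(Q) = Q/16 - 74/Q = -74/Q + Q/16)
(-31715 + j)*(b(186) + h(-148, H(5))) = (-31715 + 24649)*((-74/186 + (1/16)*186) + (-2 + (1/4)*2)) = -7066*((-74*1/186 + 93/8) + (-2 + 1/2)) = -7066*((-37/93 + 93/8) - 3/2) = -7066*(8353/744 - 3/2) = -7066*7237/744 = -25568321/372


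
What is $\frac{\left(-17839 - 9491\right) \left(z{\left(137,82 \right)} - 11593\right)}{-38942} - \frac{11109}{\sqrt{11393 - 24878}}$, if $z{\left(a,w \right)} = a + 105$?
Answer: $- \frac{155111415}{19471} + \frac{3703 i \sqrt{13485}}{4495} \approx -7966.3 + 95.664 i$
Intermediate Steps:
$z{\left(a,w \right)} = 105 + a$
$\frac{\left(-17839 - 9491\right) \left(z{\left(137,82 \right)} - 11593\right)}{-38942} - \frac{11109}{\sqrt{11393 - 24878}} = \frac{\left(-17839 - 9491\right) \left(\left(105 + 137\right) - 11593\right)}{-38942} - \frac{11109}{\sqrt{11393 - 24878}} = - 27330 \left(242 - 11593\right) \left(- \frac{1}{38942}\right) - \frac{11109}{\sqrt{-13485}} = \left(-27330\right) \left(-11351\right) \left(- \frac{1}{38942}\right) - \frac{11109}{i \sqrt{13485}} = 310222830 \left(- \frac{1}{38942}\right) - 11109 \left(- \frac{i \sqrt{13485}}{13485}\right) = - \frac{155111415}{19471} + \frac{3703 i \sqrt{13485}}{4495}$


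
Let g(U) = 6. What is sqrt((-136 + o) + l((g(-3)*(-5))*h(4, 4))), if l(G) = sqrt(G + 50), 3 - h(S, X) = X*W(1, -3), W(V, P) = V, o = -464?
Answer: 2*sqrt(-150 + sqrt(5)) ≈ 24.312*I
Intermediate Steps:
h(S, X) = 3 - X
l(G) = sqrt(50 + G)
sqrt((-136 + o) + l((g(-3)*(-5))*h(4, 4))) = sqrt((-136 - 464) + sqrt(50 + (6*(-5))*(3 - 1*4))) = sqrt(-600 + sqrt(50 - 30*(3 - 4))) = sqrt(-600 + sqrt(50 - 30*(-1))) = sqrt(-600 + sqrt(50 + 30)) = sqrt(-600 + sqrt(80)) = sqrt(-600 + 4*sqrt(5))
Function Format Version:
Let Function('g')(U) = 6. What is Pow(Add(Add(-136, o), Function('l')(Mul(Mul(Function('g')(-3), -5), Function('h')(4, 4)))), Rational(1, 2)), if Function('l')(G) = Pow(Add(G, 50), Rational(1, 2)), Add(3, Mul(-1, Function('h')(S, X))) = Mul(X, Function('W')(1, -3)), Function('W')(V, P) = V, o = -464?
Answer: Mul(2, Pow(Add(-150, Pow(5, Rational(1, 2))), Rational(1, 2))) ≈ Mul(24.312, I)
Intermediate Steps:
Function('h')(S, X) = Add(3, Mul(-1, X)) (Function('h')(S, X) = Add(3, Mul(-1, Mul(X, 1))) = Add(3, Mul(-1, X)))
Function('l')(G) = Pow(Add(50, G), Rational(1, 2))
Pow(Add(Add(-136, o), Function('l')(Mul(Mul(Function('g')(-3), -5), Function('h')(4, 4)))), Rational(1, 2)) = Pow(Add(Add(-136, -464), Pow(Add(50, Mul(Mul(6, -5), Add(3, Mul(-1, 4)))), Rational(1, 2))), Rational(1, 2)) = Pow(Add(-600, Pow(Add(50, Mul(-30, Add(3, -4))), Rational(1, 2))), Rational(1, 2)) = Pow(Add(-600, Pow(Add(50, Mul(-30, -1)), Rational(1, 2))), Rational(1, 2)) = Pow(Add(-600, Pow(Add(50, 30), Rational(1, 2))), Rational(1, 2)) = Pow(Add(-600, Pow(80, Rational(1, 2))), Rational(1, 2)) = Pow(Add(-600, Mul(4, Pow(5, Rational(1, 2)))), Rational(1, 2))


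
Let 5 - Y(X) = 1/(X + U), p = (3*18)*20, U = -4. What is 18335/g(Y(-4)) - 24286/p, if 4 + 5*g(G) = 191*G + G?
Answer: 940109/13230 ≈ 71.059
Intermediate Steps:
p = 1080 (p = 54*20 = 1080)
Y(X) = 5 - 1/(-4 + X) (Y(X) = 5 - 1/(X - 4) = 5 - 1/(-4 + X))
g(G) = -⅘ + 192*G/5 (g(G) = -⅘ + (191*G + G)/5 = -⅘ + (192*G)/5 = -⅘ + 192*G/5)
18335/g(Y(-4)) - 24286/p = 18335/(-⅘ + 192*((-21 + 5*(-4))/(-4 - 4))/5) - 24286/1080 = 18335/(-⅘ + 192*((-21 - 20)/(-8))/5) - 24286*1/1080 = 18335/(-⅘ + 192*(-⅛*(-41))/5) - 12143/540 = 18335/(-⅘ + (192/5)*(41/8)) - 12143/540 = 18335/(-⅘ + 984/5) - 12143/540 = 18335/196 - 12143/540 = 940109/13230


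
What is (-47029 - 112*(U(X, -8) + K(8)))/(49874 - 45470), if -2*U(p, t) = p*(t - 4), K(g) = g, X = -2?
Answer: -15527/1468 ≈ -10.577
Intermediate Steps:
U(p, t) = -p*(-4 + t)/2 (U(p, t) = -p*(t - 4)/2 = -p*(-4 + t)/2)
(-47029 - 112*(U(X, -8) + K(8)))/(49874 - 45470) = (-47029 - 112*((½)*(-2)*(4 - 1*(-8)) + 8))/(49874 - 45470) = (-47029 - 112*((½)*(-2)*(4 + 8) + 8))/4404 = (-47029 - 112*((½)*(-2)*12 + 8))*(1/4404) = (-47029 - 112*(-12 + 8))*(1/4404) = (-47029 - 112*(-4))*(1/4404) = (-47029 + 448)*(1/4404) = -46581*1/4404 = -15527/1468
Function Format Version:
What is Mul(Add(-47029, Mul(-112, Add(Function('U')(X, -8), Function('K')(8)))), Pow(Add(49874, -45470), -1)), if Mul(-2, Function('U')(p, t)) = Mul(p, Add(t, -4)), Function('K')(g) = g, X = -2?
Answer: Rational(-15527, 1468) ≈ -10.577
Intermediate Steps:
Function('U')(p, t) = Mul(Rational(-1, 2), p, Add(-4, t)) (Function('U')(p, t) = Mul(Rational(-1, 2), Mul(p, Add(t, -4))) = Mul(Rational(-1, 2), Mul(p, Add(-4, t))) = Mul(Rational(-1, 2), p, Add(-4, t)))
Mul(Add(-47029, Mul(-112, Add(Function('U')(X, -8), Function('K')(8)))), Pow(Add(49874, -45470), -1)) = Mul(Add(-47029, Mul(-112, Add(Mul(Rational(1, 2), -2, Add(4, Mul(-1, -8))), 8))), Pow(Add(49874, -45470), -1)) = Mul(Add(-47029, Mul(-112, Add(Mul(Rational(1, 2), -2, Add(4, 8)), 8))), Pow(4404, -1)) = Mul(Add(-47029, Mul(-112, Add(Mul(Rational(1, 2), -2, 12), 8))), Rational(1, 4404)) = Mul(Add(-47029, Mul(-112, Add(-12, 8))), Rational(1, 4404)) = Mul(Add(-47029, Mul(-112, -4)), Rational(1, 4404)) = Mul(Add(-47029, 448), Rational(1, 4404)) = Mul(-46581, Rational(1, 4404)) = Rational(-15527, 1468)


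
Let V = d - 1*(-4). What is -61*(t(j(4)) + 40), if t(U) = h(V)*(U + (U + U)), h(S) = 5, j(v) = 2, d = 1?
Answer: -4270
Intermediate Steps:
V = 5 (V = 1 - 1*(-4) = 1 + 4 = 5)
t(U) = 15*U (t(U) = 5*(U + (U + U)) = 5*(U + 2*U) = 5*(3*U) = 15*U)
-61*(t(j(4)) + 40) = -61*(15*2 + 40) = -61*(30 + 40) = -61*70 = -4270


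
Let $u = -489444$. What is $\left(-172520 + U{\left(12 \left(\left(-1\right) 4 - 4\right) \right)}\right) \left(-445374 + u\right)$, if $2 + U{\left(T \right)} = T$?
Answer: $161366413524$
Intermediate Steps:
$U{\left(T \right)} = -2 + T$
$\left(-172520 + U{\left(12 \left(\left(-1\right) 4 - 4\right) \right)}\right) \left(-445374 + u\right) = \left(-172520 + \left(-2 + 12 \left(\left(-1\right) 4 - 4\right)\right)\right) \left(-445374 - 489444\right) = \left(-172520 + \left(-2 + 12 \left(-4 - 4\right)\right)\right) \left(-934818\right) = \left(-172520 + \left(-2 + 12 \left(-8\right)\right)\right) \left(-934818\right) = \left(-172520 - 98\right) \left(-934818\right) = \left(-172618\right) \left(-934818\right) = 161366413524$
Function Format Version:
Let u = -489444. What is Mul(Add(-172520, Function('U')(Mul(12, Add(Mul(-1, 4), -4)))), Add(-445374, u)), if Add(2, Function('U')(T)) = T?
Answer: 161366413524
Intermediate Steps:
Function('U')(T) = Add(-2, T)
Mul(Add(-172520, Function('U')(Mul(12, Add(Mul(-1, 4), -4)))), Add(-445374, u)) = Mul(Add(-172520, Add(-2, Mul(12, Add(Mul(-1, 4), -4)))), Add(-445374, -489444)) = Mul(Add(-172520, Add(-2, Mul(12, Add(-4, -4)))), -934818) = Mul(Add(-172520, Add(-2, Mul(12, -8))), -934818) = Mul(Add(-172520, Add(-2, -96)), -934818) = Mul(Add(-172520, -98), -934818) = Mul(-172618, -934818) = 161366413524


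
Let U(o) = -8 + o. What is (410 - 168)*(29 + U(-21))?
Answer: 0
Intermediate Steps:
(410 - 168)*(29 + U(-21)) = (410 - 168)*(29 + (-8 - 21)) = 242*(29 - 29) = 242*0 = 0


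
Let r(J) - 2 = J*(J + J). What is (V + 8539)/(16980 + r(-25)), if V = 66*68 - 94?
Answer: 12933/18232 ≈ 0.70936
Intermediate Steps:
r(J) = 2 + 2*J² (r(J) = 2 + J*(J + J) = 2 + J*(2*J) = 2 + 2*J²)
V = 4394 (V = 4488 - 94 = 4394)
(V + 8539)/(16980 + r(-25)) = (4394 + 8539)/(16980 + (2 + 2*(-25)²)) = 12933/(16980 + (2 + 2*625)) = 12933/(16980 + (2 + 1250)) = 12933/(16980 + 1252) = 12933/18232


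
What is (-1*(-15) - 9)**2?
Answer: 36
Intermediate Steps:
(-1*(-15) - 9)**2 = (15 - 9)**2 = 6**2 = 36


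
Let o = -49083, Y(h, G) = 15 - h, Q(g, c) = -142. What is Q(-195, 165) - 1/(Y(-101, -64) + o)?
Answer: -6953313/48967 ≈ -142.00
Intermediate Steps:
Q(-195, 165) - 1/(Y(-101, -64) + o) = -142 - 1/((15 - 1*(-101)) - 49083) = -142 - 1/((15 + 101) - 49083) = -142 - 1/(116 - 49083) = -142 - 1/(-48967) = -142 - 1*(-1/48967) = -142 + 1/48967 = -6953313/48967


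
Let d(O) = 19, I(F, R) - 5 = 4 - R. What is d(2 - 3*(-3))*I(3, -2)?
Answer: 209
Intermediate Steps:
I(F, R) = 9 - R (I(F, R) = 5 + (4 - R) = 9 - R)
d(2 - 3*(-3))*I(3, -2) = 19*(9 - 1*(-2)) = 19*(9 + 2) = 19*11 = 209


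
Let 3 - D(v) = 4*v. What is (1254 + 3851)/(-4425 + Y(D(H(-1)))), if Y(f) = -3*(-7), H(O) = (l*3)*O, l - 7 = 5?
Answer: -5105/4404 ≈ -1.1592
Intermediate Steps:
l = 12 (l = 7 + 5 = 12)
H(O) = 36*O (H(O) = (12*3)*O = 36*O)
D(v) = 3 - 4*v
Y(f) = 21
(1254 + 3851)/(-4425 + Y(D(H(-1)))) = (1254 + 3851)/(-4425 + 21) = 5105/(-4404) = 5105*(-1/4404) = -5105/4404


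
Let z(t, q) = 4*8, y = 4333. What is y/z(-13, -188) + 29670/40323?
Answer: 58556333/430112 ≈ 136.14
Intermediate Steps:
z(t, q) = 32
y/z(-13, -188) + 29670/40323 = 4333/32 + 29670/40323 = 4333*(1/32) + 29670*(1/40323) = 4333/32 + 9890/13441 = 58556333/430112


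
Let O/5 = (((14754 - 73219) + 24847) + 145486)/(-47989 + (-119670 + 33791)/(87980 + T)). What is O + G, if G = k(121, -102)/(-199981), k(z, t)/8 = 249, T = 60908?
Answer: -16668453466380632/1428878665829891 ≈ -11.665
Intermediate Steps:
k(z, t) = 1992 (k(z, t) = 8*249 = 1992)
G = -1992/199981 (G = 1992/(-199981) = 1992*(-1/199981) = -1992/199981 ≈ -0.0099609)
O = -83279013920/7145072111 (O = 5*((((14754 - 73219) + 24847) + 145486)/(-47989 + (-119670 + 33791)/(87980 + 60908))) = 5*(((-58465 + 24847) + 145486)/(-47989 - 85879/148888)) = 5*((-33618 + 145486)/(-47989 - 85879*1/148888)) = 5*(111868/(-47989 - 85879/148888)) = 5*(111868/(-7145072111/148888)) = 5*(111868*(-148888/7145072111)) = 5*(-16655802784/7145072111) = -83279013920/7145072111 ≈ -11.655)
O + G = -83279013920/7145072111 - 1992/199981 = -16668453466380632/1428878665829891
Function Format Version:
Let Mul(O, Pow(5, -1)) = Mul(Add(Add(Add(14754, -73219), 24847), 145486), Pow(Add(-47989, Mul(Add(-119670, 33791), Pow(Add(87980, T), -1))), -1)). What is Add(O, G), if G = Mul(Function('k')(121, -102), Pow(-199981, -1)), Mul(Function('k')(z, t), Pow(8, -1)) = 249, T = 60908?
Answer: Rational(-16668453466380632, 1428878665829891) ≈ -11.665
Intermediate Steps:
Function('k')(z, t) = 1992 (Function('k')(z, t) = Mul(8, 249) = 1992)
G = Rational(-1992, 199981) (G = Mul(1992, Pow(-199981, -1)) = Mul(1992, Rational(-1, 199981)) = Rational(-1992, 199981) ≈ -0.0099609)
O = Rational(-83279013920, 7145072111) (O = Mul(5, Mul(Add(Add(Add(14754, -73219), 24847), 145486), Pow(Add(-47989, Mul(Add(-119670, 33791), Pow(Add(87980, 60908), -1))), -1))) = Mul(5, Mul(Add(Add(-58465, 24847), 145486), Pow(Add(-47989, Mul(-85879, Pow(148888, -1))), -1))) = Mul(5, Mul(Add(-33618, 145486), Pow(Add(-47989, Mul(-85879, Rational(1, 148888))), -1))) = Mul(5, Mul(111868, Pow(Add(-47989, Rational(-85879, 148888)), -1))) = Mul(5, Mul(111868, Pow(Rational(-7145072111, 148888), -1))) = Mul(5, Mul(111868, Rational(-148888, 7145072111))) = Mul(5, Rational(-16655802784, 7145072111)) = Rational(-83279013920, 7145072111) ≈ -11.655)
Add(O, G) = Add(Rational(-83279013920, 7145072111), Rational(-1992, 199981)) = Rational(-16668453466380632, 1428878665829891)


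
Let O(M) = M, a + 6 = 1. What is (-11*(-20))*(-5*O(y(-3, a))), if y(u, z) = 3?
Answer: -3300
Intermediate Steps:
a = -5 (a = -6 + 1 = -5)
(-11*(-20))*(-5*O(y(-3, a))) = (-11*(-20))*(-5*3) = 220*(-15) = -3300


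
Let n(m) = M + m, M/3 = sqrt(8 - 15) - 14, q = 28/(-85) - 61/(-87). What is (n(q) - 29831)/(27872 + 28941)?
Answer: -220908086/420132135 + 3*I*sqrt(7)/56813 ≈ -0.52581 + 0.00013971*I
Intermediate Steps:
q = 2749/7395 (q = 28*(-1/85) - 61*(-1/87) = -28/85 + 61/87 = 2749/7395 ≈ 0.37174)
M = -42 + 3*I*sqrt(7) (M = 3*(sqrt(8 - 15) - 14) = 3*(sqrt(-7) - 14) = 3*(I*sqrt(7) - 14) = 3*(-14 + I*sqrt(7)) = -42 + 3*I*sqrt(7) ≈ -42.0 + 7.9373*I)
n(m) = -42 + m + 3*I*sqrt(7) (n(m) = (-42 + 3*I*sqrt(7)) + m = -42 + m + 3*I*sqrt(7))
(n(q) - 29831)/(27872 + 28941) = ((-42 + 2749/7395 + 3*I*sqrt(7)) - 29831)/(27872 + 28941) = ((-307841/7395 + 3*I*sqrt(7)) - 29831)/56813 = (-220908086/7395 + 3*I*sqrt(7))*(1/56813) = -220908086/420132135 + 3*I*sqrt(7)/56813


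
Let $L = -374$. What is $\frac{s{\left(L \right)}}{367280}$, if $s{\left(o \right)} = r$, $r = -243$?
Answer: $- \frac{243}{367280} \approx -0.00066162$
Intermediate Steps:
$s{\left(o \right)} = -243$
$\frac{s{\left(L \right)}}{367280} = - \frac{243}{367280}$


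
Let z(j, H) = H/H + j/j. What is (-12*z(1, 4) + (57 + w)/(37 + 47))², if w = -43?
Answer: 20449/36 ≈ 568.03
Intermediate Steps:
z(j, H) = 2 (z(j, H) = 1 + 1 = 2)
(-12*z(1, 4) + (57 + w)/(37 + 47))² = (-12*2 + (57 - 43)/(37 + 47))² = (-24 + 14/84)² = (-24 + 14*(1/84))² = (-24 + ⅙)² = (-143/6)² = 20449/36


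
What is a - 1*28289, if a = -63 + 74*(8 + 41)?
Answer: -24726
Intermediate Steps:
a = 3563 (a = -63 + 74*49 = -63 + 3626 = 3563)
a - 1*28289 = 3563 - 1*28289 = 3563 - 28289 = -24726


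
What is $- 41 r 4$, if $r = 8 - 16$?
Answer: $1312$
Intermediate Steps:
$r = -8$ ($r = 8 - 16 = -8$)
$- 41 r 4 = \left(-41\right) \left(-8\right) 4 = 328 \cdot 4 = 1312$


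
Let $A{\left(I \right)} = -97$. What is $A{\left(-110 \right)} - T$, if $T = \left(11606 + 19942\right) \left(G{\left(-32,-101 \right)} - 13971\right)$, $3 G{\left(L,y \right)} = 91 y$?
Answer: $537409567$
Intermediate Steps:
$G{\left(L,y \right)} = \frac{91 y}{3}$
$T = -537409664$ ($T = \left(11606 + 19942\right) \left(\frac{91}{3} \left(-101\right) - 13971\right) = 31548 \left(- \frac{9191}{3} - 13971\right) = 31548 \left(- \frac{51104}{3}\right) = -537409664$)
$A{\left(-110 \right)} - T = -97 - -537409664 = -97 + 537409664 = 537409567$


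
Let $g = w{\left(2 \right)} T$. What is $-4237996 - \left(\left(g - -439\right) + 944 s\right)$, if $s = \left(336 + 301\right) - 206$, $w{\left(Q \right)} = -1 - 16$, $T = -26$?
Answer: $-4645741$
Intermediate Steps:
$w{\left(Q \right)} = -17$ ($w{\left(Q \right)} = -1 - 16 = -17$)
$g = 442$ ($g = \left(-17\right) \left(-26\right) = 442$)
$s = 431$ ($s = 637 - 206 = 431$)
$-4237996 - \left(\left(g - -439\right) + 944 s\right) = -4237996 - \left(\left(442 - -439\right) + 944 \cdot 431\right) = -4237996 - \left(\left(442 + 439\right) + 406864\right) = -4237996 - \left(881 + 406864\right) = -4237996 - 407745 = -4645741$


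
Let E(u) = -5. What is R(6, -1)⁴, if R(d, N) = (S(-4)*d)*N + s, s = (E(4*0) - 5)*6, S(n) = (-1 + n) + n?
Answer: 1296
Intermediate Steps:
S(n) = -1 + 2*n
s = -60 (s = (-5 - 5)*6 = -10*6 = -60)
R(d, N) = -60 - 9*N*d (R(d, N) = ((-1 + 2*(-4))*d)*N - 60 = ((-1 - 8)*d)*N - 60 = (-9*d)*N - 60 = -9*N*d - 60 = -60 - 9*N*d)
R(6, -1)⁴ = (-60 - 9*(-1)*6)⁴ = (-60 + 54)⁴ = (-6)⁴ = 1296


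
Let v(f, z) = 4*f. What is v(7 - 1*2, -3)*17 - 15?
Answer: 325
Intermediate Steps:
v(7 - 1*2, -3)*17 - 15 = (4*(7 - 1*2))*17 - 15 = (4*(7 - 2))*17 - 15 = (4*5)*17 - 15 = 20*17 - 15 = 340 - 15 = 325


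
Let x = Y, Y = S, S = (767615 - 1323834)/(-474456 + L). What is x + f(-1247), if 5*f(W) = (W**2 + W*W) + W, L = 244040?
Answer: 716313359831/1152080 ≈ 6.2176e+5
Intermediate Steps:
f(W) = W/5 + 2*W**2/5 (f(W) = ((W**2 + W*W) + W)/5 = ((W**2 + W**2) + W)/5 = (2*W**2 + W)/5 = (W + 2*W**2)/5 = W/5 + 2*W**2/5)
S = 556219/230416 (S = (767615 - 1323834)/(-474456 + 244040) = -556219/(-230416) = -556219*(-1/230416) = 556219/230416 ≈ 2.4140)
Y = 556219/230416 ≈ 2.4140
x = 556219/230416 ≈ 2.4140
x + f(-1247) = 556219/230416 + (1/5)*(-1247)*(1 + 2*(-1247)) = 556219/230416 + (1/5)*(-1247)*(1 - 2494) = 556219/230416 + (1/5)*(-1247)*(-2493) = 556219/230416 + 3108771/5 = 716313359831/1152080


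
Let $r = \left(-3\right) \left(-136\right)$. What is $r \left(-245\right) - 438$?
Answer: $-100398$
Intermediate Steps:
$r = 408$
$r \left(-245\right) - 438 = 408 \left(-245\right) - 438 = -99960 - 438 = -100398$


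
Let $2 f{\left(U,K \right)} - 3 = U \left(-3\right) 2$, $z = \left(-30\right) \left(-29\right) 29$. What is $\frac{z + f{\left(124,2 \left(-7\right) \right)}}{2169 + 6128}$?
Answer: $\frac{49719}{16594} \approx 2.9962$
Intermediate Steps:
$z = 25230$ ($z = 870 \cdot 29 = 25230$)
$f{\left(U,K \right)} = \frac{3}{2} - 3 U$ ($f{\left(U,K \right)} = \frac{3}{2} + \frac{U \left(-3\right) 2}{2} = \frac{3}{2} + \frac{- 3 U 2}{2} = \frac{3}{2} + \frac{\left(-6\right) U}{2} = \frac{3}{2} - 3 U$)
$\frac{z + f{\left(124,2 \left(-7\right) \right)}}{2169 + 6128} = \frac{25230 + \left(\frac{3}{2} - 372\right)}{2169 + 6128} = \frac{25230 + \left(\frac{3}{2} - 372\right)}{8297} = \left(25230 - \frac{741}{2}\right) \frac{1}{8297} = \frac{49719}{2} \cdot \frac{1}{8297} = \frac{49719}{16594}$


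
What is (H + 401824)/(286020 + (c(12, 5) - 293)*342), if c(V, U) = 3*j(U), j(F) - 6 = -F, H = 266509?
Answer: 668333/186840 ≈ 3.5770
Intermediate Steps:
j(F) = 6 - F
c(V, U) = 18 - 3*U (c(V, U) = 3*(6 - U) = 18 - 3*U)
(H + 401824)/(286020 + (c(12, 5) - 293)*342) = (266509 + 401824)/(286020 + ((18 - 3*5) - 293)*342) = 668333/(286020 + ((18 - 15) - 293)*342) = 668333/(286020 + (3 - 293)*342) = 668333/(286020 - 290*342) = 668333/(286020 - 99180) = 668333/186840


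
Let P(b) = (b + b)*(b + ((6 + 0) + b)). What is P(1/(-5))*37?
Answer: -2072/25 ≈ -82.880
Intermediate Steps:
P(b) = 2*b*(6 + 2*b) (P(b) = (2*b)*(b + (6 + b)) = (2*b)*(6 + 2*b) = 2*b*(6 + 2*b))
P(1/(-5))*37 = (4*(3 + 1/(-5))/(-5))*37 = (4*(-⅕)*(3 - ⅕))*37 = (4*(-⅕)*(14/5))*37 = -56/25*37 = -2072/25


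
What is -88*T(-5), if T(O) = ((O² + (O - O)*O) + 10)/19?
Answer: -3080/19 ≈ -162.11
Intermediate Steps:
T(O) = 10/19 + O²/19 (T(O) = ((O² + 0*O) + 10)*(1/19) = ((O² + 0) + 10)*(1/19) = (O² + 10)*(1/19) = (10 + O²)*(1/19) = 10/19 + O²/19)
-88*T(-5) = -88*(10/19 + (1/19)*(-5)²) = -88*(10/19 + (1/19)*25) = -88*(10/19 + 25/19) = -88*35/19 = -3080/19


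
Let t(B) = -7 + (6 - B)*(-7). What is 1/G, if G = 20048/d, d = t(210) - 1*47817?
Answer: -1657/716 ≈ -2.3142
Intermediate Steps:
t(B) = -49 + 7*B (t(B) = -7 + (-42 + 7*B) = -49 + 7*B)
d = -46396 (d = (-49 + 7*210) - 1*47817 = (-49 + 1470) - 47817 = 1421 - 47817 = -46396)
G = -716/1657 (G = 20048/(-46396) = 20048*(-1/46396) = -716/1657 ≈ -0.43211)
1/G = 1/(-716/1657) = -1657/716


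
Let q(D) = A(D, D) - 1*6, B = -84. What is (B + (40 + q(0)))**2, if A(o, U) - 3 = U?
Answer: 2209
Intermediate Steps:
A(o, U) = 3 + U
q(D) = -3 + D (q(D) = (3 + D) - 1*6 = (3 + D) - 6 = -3 + D)
(B + (40 + q(0)))**2 = (-84 + (40 + (-3 + 0)))**2 = (-84 + (40 - 3))**2 = (-84 + 37)**2 = (-47)**2 = 2209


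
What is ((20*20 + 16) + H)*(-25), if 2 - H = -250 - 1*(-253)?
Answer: -10375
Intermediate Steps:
H = -1 (H = 2 - (-250 - 1*(-253)) = 2 - (-250 + 253) = 2 - 1*3 = 2 - 3 = -1)
((20*20 + 16) + H)*(-25) = ((20*20 + 16) - 1)*(-25) = ((400 + 16) - 1)*(-25) = (416 - 1)*(-25) = 415*(-25) = -10375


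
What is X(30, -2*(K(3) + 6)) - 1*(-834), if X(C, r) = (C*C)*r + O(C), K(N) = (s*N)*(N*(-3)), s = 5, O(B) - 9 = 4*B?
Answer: 233163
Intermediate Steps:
O(B) = 9 + 4*B
K(N) = -15*N**2 (K(N) = (5*N)*(N*(-3)) = (5*N)*(-3*N) = -15*N**2)
X(C, r) = 9 + 4*C + r*C**2 (X(C, r) = (C*C)*r + (9 + 4*C) = C**2*r + (9 + 4*C) = r*C**2 + (9 + 4*C) = 9 + 4*C + r*C**2)
X(30, -2*(K(3) + 6)) - 1*(-834) = (9 + 4*30 - 2*(-15*3**2 + 6)*30**2) - 1*(-834) = (9 + 120 - 2*(-15*9 + 6)*900) + 834 = (9 + 120 - 2*(-135 + 6)*900) + 834 = (9 + 120 - 2*(-129)*900) + 834 = (9 + 120 + 258*900) + 834 = (9 + 120 + 232200) + 834 = 232329 + 834 = 233163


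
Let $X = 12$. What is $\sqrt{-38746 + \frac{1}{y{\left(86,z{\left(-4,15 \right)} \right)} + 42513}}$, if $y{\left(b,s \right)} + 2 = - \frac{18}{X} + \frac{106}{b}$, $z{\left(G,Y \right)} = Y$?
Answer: $\frac{2 i \sqrt{129467559910852914}}{3655923} \approx 196.84 i$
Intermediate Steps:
$y{\left(b,s \right)} = - \frac{7}{2} + \frac{106}{b}$ ($y{\left(b,s \right)} = -2 + \left(- \frac{18}{12} + \frac{106}{b}\right) = -2 + \left(\left(-18\right) \frac{1}{12} + \frac{106}{b}\right) = -2 - \left(\frac{3}{2} - \frac{106}{b}\right) = - \frac{7}{2} + \frac{106}{b}$)
$\sqrt{-38746 + \frac{1}{y{\left(86,z{\left(-4,15 \right)} \right)} + 42513}} = \sqrt{-38746 + \frac{1}{\left(- \frac{7}{2} + \frac{106}{86}\right) + 42513}} = \sqrt{-38746 + \frac{1}{\left(- \frac{7}{2} + 106 \cdot \frac{1}{86}\right) + 42513}} = \sqrt{-38746 + \frac{1}{\left(- \frac{7}{2} + \frac{53}{43}\right) + 42513}} = \sqrt{-38746 + \frac{1}{- \frac{195}{86} + 42513}} = \sqrt{-38746 + \frac{1}{\frac{3655923}{86}}} = \sqrt{-38746 + \frac{86}{3655923}} = \sqrt{- \frac{141652392472}{3655923}} = \frac{2 i \sqrt{129467559910852914}}{3655923}$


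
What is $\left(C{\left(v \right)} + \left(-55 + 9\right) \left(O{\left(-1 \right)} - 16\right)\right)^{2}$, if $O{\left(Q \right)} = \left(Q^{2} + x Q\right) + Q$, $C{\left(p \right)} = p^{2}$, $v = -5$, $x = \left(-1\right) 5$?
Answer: $281961$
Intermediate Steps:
$x = -5$
$O{\left(Q \right)} = Q^{2} - 4 Q$ ($O{\left(Q \right)} = \left(Q^{2} - 5 Q\right) + Q = Q^{2} - 4 Q$)
$\left(C{\left(v \right)} + \left(-55 + 9\right) \left(O{\left(-1 \right)} - 16\right)\right)^{2} = \left(\left(-5\right)^{2} + \left(-55 + 9\right) \left(- (-4 - 1) - 16\right)\right)^{2} = \left(25 - 46 \left(\left(-1\right) \left(-5\right) - 16\right)\right)^{2} = \left(25 - 46 \left(5 - 16\right)\right)^{2} = \left(25 - -506\right)^{2} = \left(25 + 506\right)^{2} = 531^{2} = 281961$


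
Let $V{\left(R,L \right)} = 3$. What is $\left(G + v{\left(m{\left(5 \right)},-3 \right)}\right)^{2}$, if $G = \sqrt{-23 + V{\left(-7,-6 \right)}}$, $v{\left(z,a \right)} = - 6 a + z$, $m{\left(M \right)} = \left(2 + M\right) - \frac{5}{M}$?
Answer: $556 + 96 i \sqrt{5} \approx 556.0 + 214.66 i$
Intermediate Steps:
$m{\left(M \right)} = 2 + M - \frac{5}{M}$
$v{\left(z,a \right)} = z - 6 a$
$G = 2 i \sqrt{5}$ ($G = \sqrt{-23 + 3} = \sqrt{-20} = 2 i \sqrt{5} \approx 4.4721 i$)
$\left(G + v{\left(m{\left(5 \right)},-3 \right)}\right)^{2} = \left(2 i \sqrt{5} + \left(\left(2 + 5 - \frac{5}{5}\right) - -18\right)\right)^{2} = \left(2 i \sqrt{5} + \left(\left(2 + 5 - 1\right) + 18\right)\right)^{2} = \left(2 i \sqrt{5} + \left(6 + 18\right)\right)^{2} = \left(2 i \sqrt{5} + 24\right)^{2} = \left(24 + 2 i \sqrt{5}\right)^{2}$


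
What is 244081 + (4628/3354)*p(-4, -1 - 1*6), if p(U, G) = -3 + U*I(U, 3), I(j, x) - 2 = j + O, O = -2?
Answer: 31488763/129 ≈ 2.4410e+5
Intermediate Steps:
I(j, x) = j (I(j, x) = 2 + (j - 2) = 2 + (-2 + j) = j)
p(U, G) = -3 + U**2 (p(U, G) = -3 + U*U = -3 + U**2)
244081 + (4628/3354)*p(-4, -1 - 1*6) = 244081 + (4628/3354)*(-3 + (-4)**2) = 244081 + (4628*(1/3354))*(-3 + 16) = 244081 + (178/129)*13 = 244081 + 2314/129 = 31488763/129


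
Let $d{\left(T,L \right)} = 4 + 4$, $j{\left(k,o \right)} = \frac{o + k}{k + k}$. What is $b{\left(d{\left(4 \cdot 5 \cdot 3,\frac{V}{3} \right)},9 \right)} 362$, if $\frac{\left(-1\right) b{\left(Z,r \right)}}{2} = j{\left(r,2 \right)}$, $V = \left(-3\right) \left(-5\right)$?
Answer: $- \frac{3982}{9} \approx -442.44$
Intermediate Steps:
$V = 15$
$j{\left(k,o \right)} = \frac{k + o}{2 k}$
$d{\left(T,L \right)} = 8$
$b{\left(Z,r \right)} = - \frac{2 + r}{r}$ ($b{\left(Z,r \right)} = - 2 \frac{r + 2}{2 r} = - 2 \frac{2 + r}{2 r} = - \frac{2 + r}{r}$)
$b{\left(d{\left(4 \cdot 5 \cdot 3,\frac{V}{3} \right)},9 \right)} 362 = \frac{-2 - 9}{9} \cdot 362 = \frac{1}{9} \left(-11\right) 362 = \left(- \frac{11}{9}\right) 362 = - \frac{3982}{9}$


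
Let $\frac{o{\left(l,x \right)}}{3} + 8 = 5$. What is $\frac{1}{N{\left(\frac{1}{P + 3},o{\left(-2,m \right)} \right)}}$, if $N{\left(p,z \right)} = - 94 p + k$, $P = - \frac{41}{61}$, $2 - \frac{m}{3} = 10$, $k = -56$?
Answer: $- \frac{71}{6843} \approx -0.010376$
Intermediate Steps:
$m = -24$ ($m = 6 - 30 = -24$)
$o{\left(l,x \right)} = -9$ ($o{\left(l,x \right)} = -24 + 3 \cdot 5 = -24 + 15 = -9$)
$P = - \frac{41}{61}$ ($P = \left(-41\right) \frac{1}{61} = - \frac{41}{61} \approx -0.67213$)
$N{\left(p,z \right)} = -56 - 94 p$ ($N{\left(p,z \right)} = - 94 p - 56 = -56 - 94 p$)
$\frac{1}{N{\left(\frac{1}{P + 3},o{\left(-2,m \right)} \right)}} = \frac{1}{-56 - \frac{94}{- \frac{41}{61} + 3}} = \frac{1}{-56 - \frac{94}{\frac{142}{61}}} = \frac{1}{-56 - \frac{2867}{71}} = \frac{1}{- \frac{6843}{71}} = - \frac{71}{6843}$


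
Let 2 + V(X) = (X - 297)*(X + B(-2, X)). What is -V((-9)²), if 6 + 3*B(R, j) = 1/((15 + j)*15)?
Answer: 341321/20 ≈ 17066.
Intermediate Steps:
B(R, j) = -2 + 1/(45*(15 + j)) (B(R, j) = -2 + (1/((15 + j)*15))/3 = -2 + ((1/15)/(15 + j))/3 = -2 + (1/(15*(15 + j)))/3 = -2 + 1/(45*(15 + j)))
V(X) = -2 + (-297 + X)*(X + (-1349 - 90*X)/(45*(15 + X))) (V(X) = -2 + (X - 297)*(X + (-1349 - 90*X)/(45*(15 + X))) = -2 + (-297 + X)*(X + (-1349 - 90*X)/(45*(15 + X))))
-V((-9)²) = -(399303 - 175184*(-9)² - 12780*((-9)²)² + 45*((-9)²)³)/(45*(15 + (-9)²)) = -(399303 - 175184*81 - 12780*81² + 45*81³)/(45*(15 + 81)) = -(399303 - 14189904 - 12780*6561 + 45*531441)/(45*96) = -(399303 - 14189904 - 83849580 + 23914845)/(45*96) = -(-73725336)/(45*96) = -1*(-341321/20) = 341321/20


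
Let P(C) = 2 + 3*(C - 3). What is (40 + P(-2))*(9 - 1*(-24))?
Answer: 891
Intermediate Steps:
P(C) = -7 + 3*C (P(C) = 2 + 3*(-3 + C) = 2 + (-9 + 3*C) = -7 + 3*C)
(40 + P(-2))*(9 - 1*(-24)) = (40 + (-7 + 3*(-2)))*(9 - 1*(-24)) = (40 + (-7 - 6))*(9 + 24) = (40 - 13)*33 = 27*33 = 891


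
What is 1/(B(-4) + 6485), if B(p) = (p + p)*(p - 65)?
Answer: 1/7037 ≈ 0.00014211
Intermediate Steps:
B(p) = 2*p*(-65 + p) (B(p) = (2*p)*(-65 + p) = 2*p*(-65 + p))
1/(B(-4) + 6485) = 1/(2*(-4)*(-65 - 4) + 6485) = 1/(2*(-4)*(-69) + 6485) = 1/(552 + 6485) = 1/7037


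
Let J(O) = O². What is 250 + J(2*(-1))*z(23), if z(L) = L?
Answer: 342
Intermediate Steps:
250 + J(2*(-1))*z(23) = 250 + (2*(-1))²*23 = 250 + (-2)²*23 = 250 + 4*23 = 250 + 92 = 342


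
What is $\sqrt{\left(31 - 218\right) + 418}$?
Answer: $\sqrt{231} \approx 15.199$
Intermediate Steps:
$\sqrt{\left(31 - 218\right) + 418} = \sqrt{-187 + 418} = \sqrt{231}$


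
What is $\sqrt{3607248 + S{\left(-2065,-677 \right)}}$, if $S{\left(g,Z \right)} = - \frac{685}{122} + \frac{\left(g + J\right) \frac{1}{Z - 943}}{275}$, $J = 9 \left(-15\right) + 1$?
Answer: $\frac{\sqrt{328886005252075095}}{301950} \approx 1899.3$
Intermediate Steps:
$J = -134$ ($J = -135 + 1 = -134$)
$S{\left(g,Z \right)} = - \frac{685}{122} + \frac{-134 + g}{275 \left(-943 + Z\right)}$ ($S{\left(g,Z \right)} = - \frac{685}{122} + \frac{\left(g - 134\right) \frac{1}{Z - 943}}{275} = \left(-685\right) \frac{1}{122} + \frac{-134 + g}{-943 + Z} \frac{1}{275} = - \frac{685}{122} + \frac{-134 + g}{-943 + Z} \frac{1}{275} = - \frac{685}{122} + \frac{-134 + g}{275 \left(-943 + Z\right)}$)
$\sqrt{3607248 + S{\left(-2065,-677 \right)}} = \sqrt{3607248 + \frac{177621277 - -127529875 + 122 \left(-2065\right)}{33550 \left(-943 - 677\right)}} = \sqrt{3607248 + \frac{177621277 + 127529875 - 251930}{33550 \left(-1620\right)}} = \sqrt{3607248 + \frac{1}{33550} \left(- \frac{1}{1620}\right) 304899222} = \sqrt{3607248 - \frac{50816537}{9058500}} = \sqrt{\frac{32676205191463}{9058500}} = \frac{\sqrt{328886005252075095}}{301950}$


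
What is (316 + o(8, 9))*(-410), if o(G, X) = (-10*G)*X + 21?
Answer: 157030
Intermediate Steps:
o(G, X) = 21 - 10*G*X (o(G, X) = -10*G*X + 21 = 21 - 10*G*X)
(316 + o(8, 9))*(-410) = (316 + (21 - 10*8*9))*(-410) = (316 + (21 - 720))*(-410) = (316 - 699)*(-410) = -383*(-410) = 157030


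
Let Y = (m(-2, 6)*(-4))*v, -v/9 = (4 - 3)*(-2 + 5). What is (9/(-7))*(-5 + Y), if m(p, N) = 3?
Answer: -2871/7 ≈ -410.14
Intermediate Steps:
v = -27 (v = -9*(4 - 3)*(-2 + 5) = -9*3 = -27)
Y = 324 (Y = (3*(-4))*(-27) = -12*(-27) = 324)
(9/(-7))*(-5 + Y) = (9/(-7))*(-5 + 324) = (9*(-⅐))*319 = -9/7*319 = -2871/7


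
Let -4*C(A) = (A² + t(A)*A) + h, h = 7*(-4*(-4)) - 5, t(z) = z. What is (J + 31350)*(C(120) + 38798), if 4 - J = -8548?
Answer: 2519512035/2 ≈ 1.2598e+9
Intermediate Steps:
J = 8552 (J = 4 - 1*(-8548) = 4 + 8548 = 8552)
h = 107 (h = 7*16 - 5 = 112 - 5 = 107)
C(A) = -107/4 - A²/2 (C(A) = -((A² + A*A) + 107)/4 = -((A² + A²) + 107)/4 = -(2*A² + 107)/4 = -(107 + 2*A²)/4 = -107/4 - A²/2)
(J + 31350)*(C(120) + 38798) = (8552 + 31350)*((-107/4 - ½*120²) + 38798) = 39902*((-107/4 - ½*14400) + 38798) = 39902*((-107/4 - 7200) + 38798) = 39902*(-28907/4 + 38798) = 39902*(126285/4) = 2519512035/2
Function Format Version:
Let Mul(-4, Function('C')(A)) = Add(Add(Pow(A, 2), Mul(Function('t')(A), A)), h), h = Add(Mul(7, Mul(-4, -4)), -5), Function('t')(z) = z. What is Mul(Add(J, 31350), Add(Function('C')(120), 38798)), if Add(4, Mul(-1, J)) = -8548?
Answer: Rational(2519512035, 2) ≈ 1.2598e+9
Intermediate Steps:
J = 8552 (J = Add(4, Mul(-1, -8548)) = Add(4, 8548) = 8552)
h = 107 (h = Add(Mul(7, 16), -5) = Add(112, -5) = 107)
Function('C')(A) = Add(Rational(-107, 4), Mul(Rational(-1, 2), Pow(A, 2))) (Function('C')(A) = Mul(Rational(-1, 4), Add(Add(Pow(A, 2), Mul(A, A)), 107)) = Mul(Rational(-1, 4), Add(Add(Pow(A, 2), Pow(A, 2)), 107)) = Mul(Rational(-1, 4), Add(Mul(2, Pow(A, 2)), 107)) = Mul(Rational(-1, 4), Add(107, Mul(2, Pow(A, 2)))) = Add(Rational(-107, 4), Mul(Rational(-1, 2), Pow(A, 2))))
Mul(Add(J, 31350), Add(Function('C')(120), 38798)) = Mul(Add(8552, 31350), Add(Add(Rational(-107, 4), Mul(Rational(-1, 2), Pow(120, 2))), 38798)) = Mul(39902, Add(Add(Rational(-107, 4), Mul(Rational(-1, 2), 14400)), 38798)) = Mul(39902, Add(Add(Rational(-107, 4), -7200), 38798)) = Mul(39902, Add(Rational(-28907, 4), 38798)) = Mul(39902, Rational(126285, 4)) = Rational(2519512035, 2)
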